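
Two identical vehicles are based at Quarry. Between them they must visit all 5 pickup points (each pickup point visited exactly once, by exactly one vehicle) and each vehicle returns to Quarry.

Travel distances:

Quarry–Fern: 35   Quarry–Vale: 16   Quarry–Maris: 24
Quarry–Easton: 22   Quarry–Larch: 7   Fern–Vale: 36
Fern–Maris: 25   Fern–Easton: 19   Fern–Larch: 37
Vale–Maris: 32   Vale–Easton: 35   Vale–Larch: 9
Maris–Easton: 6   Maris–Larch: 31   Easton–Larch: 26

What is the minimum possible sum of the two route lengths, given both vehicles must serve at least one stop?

Check every non-empty split of the stops between the two vehicles; for each half take its own optimal tour:
  {Fern} + {Vale, Maris, Easton, Larch}: 70 + 76 = 146
  {Vale} + {Fern, Maris, Easton, Larch}: 32 + 93 = 125
  {Fern, Vale} + {Maris, Easton, Larch}: 87 + 63 = 150
  {Maris} + {Fern, Vale, Easton, Larch}: 48 + 93 = 141
  {Fern, Maris} + {Vale, Easton, Larch}: 84 + 73 = 157
  {Vale, Maris} + {Fern, Easton, Larch}: 72 + 85 = 157
  … (15 splits in total)
  {Fern, Vale, Maris, Easton} + {Larch}: 101 + 14 = 115  ← best
Best: vehicle 1 Quarry → Vale → Fern → Easton → Maris → Quarry = 101; vehicle 2 Quarry → Larch → Quarry = 14; combined 115.

Minimum combined distance: 115.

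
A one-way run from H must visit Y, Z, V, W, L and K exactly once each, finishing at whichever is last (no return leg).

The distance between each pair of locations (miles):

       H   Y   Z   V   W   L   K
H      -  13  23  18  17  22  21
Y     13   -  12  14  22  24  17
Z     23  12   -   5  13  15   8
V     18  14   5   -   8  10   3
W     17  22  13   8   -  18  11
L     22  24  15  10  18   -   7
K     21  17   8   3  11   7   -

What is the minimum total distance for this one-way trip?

Minimum one-way distance = 56 miles.

There are 6! = 720 possible orderings.
H - Y - Z - V - W - L - K: 13+12+5+8+18+7 = 63
H - Y - Z - V - W - K - L: 13+12+5+8+11+7 = 56
H - Y - Z - V - L - W - K: 13+12+5+10+18+11 = 69
H - Y - Z - V - L - K - W: 13+12+5+10+7+11 = 58
H - Y - Z - V - K - W - L: 13+12+5+3+11+18 = 62
H - Y - Z - V - K - L - W: 13+12+5+3+7+18 = 58
H - Y - Z - W - V - L - K: 13+12+13+8+10+7 = 63
H - Y - Z - W - V - K - L: 13+12+13+8+3+7 = 56
… (712 more)
The minimum is 56.
One shortest path: H → Y → Z → V → W → K → L.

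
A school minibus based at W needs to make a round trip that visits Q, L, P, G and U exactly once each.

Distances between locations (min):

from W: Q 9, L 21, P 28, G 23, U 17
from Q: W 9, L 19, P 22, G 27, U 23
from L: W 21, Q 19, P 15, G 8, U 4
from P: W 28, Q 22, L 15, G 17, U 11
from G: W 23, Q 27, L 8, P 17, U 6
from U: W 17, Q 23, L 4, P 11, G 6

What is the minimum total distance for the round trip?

W → Q → L → P → G → U → W: 9+19+15+17+6+17 = 83
W → Q → L → P → U → G → W: 9+19+15+11+6+23 = 83
W → Q → L → G → P → U → W: 9+19+8+17+11+17 = 81
W → Q → L → G → U → P → W: 9+19+8+6+11+28 = 81
W → Q → L → U → P → G → W: 9+19+4+11+17+23 = 83
W → Q → L → U → G → P → W: 9+19+4+6+17+28 = 83
W → Q → P → L → G → U → W: 9+22+15+8+6+17 = 77
W → Q → P → L → U → G → W: 9+22+15+4+6+23 = 79
W → Q → P → G → L → U → W: 9+22+17+8+4+17 = 77
W → Q → P → G → U → L → W: 9+22+17+6+4+21 = 79
W → Q → P → U → L → G → W: 9+22+11+4+8+23 = 77
W → Q → P → U → G → L → W: 9+22+11+6+8+21 = 77
W → Q → G → L → P → U → W: 9+27+8+15+11+17 = 87
W → Q → G → L → U → P → W: 9+27+8+4+11+28 = 87
… (46 more)
The minimum is 77.
One optimal route: W → Q → P → L → G → U → W (or its reverse).

Shortest round trip = 77 min.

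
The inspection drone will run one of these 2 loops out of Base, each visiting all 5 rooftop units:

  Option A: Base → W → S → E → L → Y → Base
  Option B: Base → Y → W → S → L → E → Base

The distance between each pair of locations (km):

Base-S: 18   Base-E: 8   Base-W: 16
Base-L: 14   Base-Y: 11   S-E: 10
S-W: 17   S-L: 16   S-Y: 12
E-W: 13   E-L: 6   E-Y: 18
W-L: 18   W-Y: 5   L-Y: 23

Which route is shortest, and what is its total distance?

Option A: 16 + 17 + 10 + 6 + 23 + 11 = 83
Option B: 11 + 5 + 17 + 16 + 6 + 8 = 63

Shortest is Option B, total 63 km.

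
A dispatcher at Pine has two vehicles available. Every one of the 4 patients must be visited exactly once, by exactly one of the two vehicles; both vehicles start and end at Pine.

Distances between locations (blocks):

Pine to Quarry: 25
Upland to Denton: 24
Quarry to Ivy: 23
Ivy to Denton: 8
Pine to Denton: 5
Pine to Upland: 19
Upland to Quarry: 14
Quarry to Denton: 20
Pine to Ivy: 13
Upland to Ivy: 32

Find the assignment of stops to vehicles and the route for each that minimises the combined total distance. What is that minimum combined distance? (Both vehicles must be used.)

79 blocks — the smallest possible combined total.

There are 2^3 − 1 = 7 ways to divide the 4 stops into two non-empty groups. For each, the best each vehicle can do is its own shortest tour through its group:
  {Upland} + {Quarry, Ivy, Denton}: 38 + 61 = 99
  {Quarry} + {Upland, Ivy, Denton}: 50 + 64 = 114
  {Upland, Quarry} + {Ivy, Denton}: 58 + 26 = 84
  {Ivy} + {Upland, Quarry, Denton}: 26 + 58 = 84
  {Upland, Ivy} + {Quarry, Denton}: 64 + 50 = 114
  {Quarry, Ivy} + {Upland, Denton}: 61 + 48 = 109
  … (7 splits in total)
  {Upland, Quarry, Ivy} + {Denton}: 69 + 10 = 79  ← best
Best: vehicle 1 Pine → Upland → Quarry → Ivy → Pine = 69; vehicle 2 Pine → Denton → Pine = 10; combined 79.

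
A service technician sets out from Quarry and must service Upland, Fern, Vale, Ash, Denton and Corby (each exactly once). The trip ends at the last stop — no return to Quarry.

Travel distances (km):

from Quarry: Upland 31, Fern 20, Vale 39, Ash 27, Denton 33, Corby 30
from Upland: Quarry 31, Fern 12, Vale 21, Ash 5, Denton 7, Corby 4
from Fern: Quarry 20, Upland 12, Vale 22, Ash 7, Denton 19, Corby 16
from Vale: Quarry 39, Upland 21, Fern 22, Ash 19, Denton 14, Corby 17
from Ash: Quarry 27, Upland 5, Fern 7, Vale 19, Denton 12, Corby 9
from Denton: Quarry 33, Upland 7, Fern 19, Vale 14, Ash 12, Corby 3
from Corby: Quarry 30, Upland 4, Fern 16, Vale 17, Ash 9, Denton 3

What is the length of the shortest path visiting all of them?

53 km — the minimum one-way total.

There are 6! = 720 possible orderings.
Quarry→Upland→Fern→Vale→Ash→Denton→Corby: 31+12+22+19+12+3 = 99
Quarry→Upland→Fern→Vale→Ash→Corby→Denton: 31+12+22+19+9+3 = 96
Quarry→Upland→Fern→Vale→Denton→Ash→Corby: 31+12+22+14+12+9 = 100
Quarry→Upland→Fern→Vale→Denton→Corby→Ash: 31+12+22+14+3+9 = 91
Quarry→Upland→Fern→Vale→Corby→Ash→Denton: 31+12+22+17+9+12 = 103
Quarry→Upland→Fern→Vale→Corby→Denton→Ash: 31+12+22+17+3+12 = 97
Quarry→Upland→Fern→Ash→Vale→Denton→Corby: 31+12+7+19+14+3 = 86
Quarry→Upland→Fern→Ash→Vale→Corby→Denton: 31+12+7+19+17+3 = 89
… (712 more)
Quarry→Fern→Ash→Upland→Corby→Denton→Vale: 20+7+5+4+3+14 = 53  ← best
The minimum is 53.
One shortest path: Quarry → Fern → Ash → Upland → Corby → Denton → Vale.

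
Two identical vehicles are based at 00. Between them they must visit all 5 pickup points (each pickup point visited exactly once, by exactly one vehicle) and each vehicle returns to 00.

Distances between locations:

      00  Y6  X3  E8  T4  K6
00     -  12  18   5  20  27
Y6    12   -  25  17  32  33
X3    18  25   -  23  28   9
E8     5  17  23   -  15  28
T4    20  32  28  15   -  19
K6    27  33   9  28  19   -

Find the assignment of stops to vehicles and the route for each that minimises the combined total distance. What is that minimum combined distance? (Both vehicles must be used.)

90 — the smallest possible combined total.

Try each way of splitting the stops between the two vehicles (each non-empty) and, for each split, find the best tour for each vehicle:
  {Y6} + {X3, E8, T4, K6}: 24 + 66 = 90
  {X3} + {Y6, E8, T4, K6}: 36 + 84 = 120
  {Y6, X3} + {E8, T4, K6}: 55 + 66 = 121
  {E8} + {Y6, X3, T4, K6}: 10 + 85 = 95
  {Y6, E8} + {X3, T4, K6}: 34 + 66 = 100
  {X3, E8} + {Y6, T4, K6}: 46 + 84 = 130
  … (15 splits in total)
Best: vehicle 1 00 → Y6 → 00 = 24; vehicle 2 00 → X3 → K6 → T4 → E8 → 00 = 66; combined 90.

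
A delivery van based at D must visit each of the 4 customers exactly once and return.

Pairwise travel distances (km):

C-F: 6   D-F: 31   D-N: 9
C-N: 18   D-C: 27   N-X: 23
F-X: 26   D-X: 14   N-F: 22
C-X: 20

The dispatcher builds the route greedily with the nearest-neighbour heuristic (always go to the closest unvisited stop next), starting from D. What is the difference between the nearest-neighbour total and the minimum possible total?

D: N=9, X=14, C=27, F=31 ⇒ N
N: C=18, F=22, X=23 ⇒ C
C: F=6, X=20 ⇒ F
F: X=26 ⇒ X
NN route D → N → C → F → X → D costs 73.
Optimal: D → N → F → C → X → D costs 71 (by enumerating all 12 distinct tours).
Excess = 73 − 71 = 2.

Excess over optimum: 2 km.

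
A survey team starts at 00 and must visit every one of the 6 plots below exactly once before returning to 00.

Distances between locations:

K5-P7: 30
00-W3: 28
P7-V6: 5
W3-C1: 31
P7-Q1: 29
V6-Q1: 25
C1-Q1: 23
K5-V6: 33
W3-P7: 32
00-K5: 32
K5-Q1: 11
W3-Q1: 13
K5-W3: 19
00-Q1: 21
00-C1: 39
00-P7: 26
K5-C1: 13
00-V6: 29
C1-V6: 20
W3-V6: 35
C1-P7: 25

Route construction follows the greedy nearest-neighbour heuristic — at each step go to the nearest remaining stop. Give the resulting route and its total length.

From 00: distances to unvisited — Q1=21, P7=26, W3=28, V6=29, K5=32, C1=39. Nearest is Q1 (21).
From Q1: distances to unvisited — K5=11, W3=13, C1=23, V6=25, P7=29. Nearest is K5 (11).
From K5: distances to unvisited — C1=13, W3=19, P7=30, V6=33. Nearest is C1 (13).
From C1: distances to unvisited — V6=20, P7=25, W3=31. Nearest is V6 (20).
From V6: distances to unvisited — P7=5, W3=35. Nearest is P7 (5).
From P7: distances to unvisited — W3=32. Nearest is W3 (32).
Return W3→00: 28.
Total = 21 + 11 + 13 + 20 + 5 + 32 + 28 = 130.

Total distance 130 via the nearest-neighbour route 00 → Q1 → K5 → C1 → V6 → P7 → W3 → 00.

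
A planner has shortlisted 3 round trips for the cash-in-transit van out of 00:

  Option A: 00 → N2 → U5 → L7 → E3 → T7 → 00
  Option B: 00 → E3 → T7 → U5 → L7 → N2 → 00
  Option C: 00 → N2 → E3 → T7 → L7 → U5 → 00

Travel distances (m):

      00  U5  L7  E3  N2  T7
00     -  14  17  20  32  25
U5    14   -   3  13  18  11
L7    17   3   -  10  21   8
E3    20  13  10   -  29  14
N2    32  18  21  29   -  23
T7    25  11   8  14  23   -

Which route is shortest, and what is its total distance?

Shortest is Option C, total 100 m.

Option A: 32 + 18 + 3 + 10 + 14 + 25 = 102
Option B: 20 + 14 + 11 + 3 + 21 + 32 = 101
Option C: 32 + 29 + 14 + 8 + 3 + 14 = 100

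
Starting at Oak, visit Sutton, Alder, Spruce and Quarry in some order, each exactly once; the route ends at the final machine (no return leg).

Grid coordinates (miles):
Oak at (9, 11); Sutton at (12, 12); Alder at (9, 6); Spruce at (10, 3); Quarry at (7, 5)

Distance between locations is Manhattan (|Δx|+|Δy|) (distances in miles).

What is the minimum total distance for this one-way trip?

Shortest open route: 21 miles.

There are 4! = 24 possible orderings.
Oak→Sutton→Alder→Spruce→Quarry: 4+9+4+5 = 22
Oak→Sutton→Alder→Quarry→Spruce: 4+9+3+5 = 21
Oak→Sutton→Spruce→Alder→Quarry: 4+11+4+3 = 22
Oak→Sutton→Spruce→Quarry→Alder: 4+11+5+3 = 23
Oak→Sutton→Quarry→Alder→Spruce: 4+12+3+4 = 23
Oak→Sutton→Quarry→Spruce→Alder: 4+12+5+4 = 25
Oak→Alder→Sutton→Spruce→Quarry: 5+9+11+5 = 30
Oak→Alder→Sutton→Quarry→Spruce: 5+9+12+5 = 31
Oak→Alder→Spruce→Sutton→Quarry: 5+4+11+12 = 32
Oak→Alder→Spruce→Quarry→Sutton: 5+4+5+12 = 26
Oak→Alder→Quarry→Sutton→Spruce: 5+3+12+11 = 31
Oak→Alder→Quarry→Spruce→Sutton: 5+3+5+11 = 24
Oak→Spruce→Sutton→Alder→Quarry: 9+11+9+3 = 32
Oak→Spruce→Sutton→Quarry→Alder: 9+11+12+3 = 35
… (10 more)
The minimum is 21.
One shortest path: Oak → Sutton → Alder → Quarry → Spruce.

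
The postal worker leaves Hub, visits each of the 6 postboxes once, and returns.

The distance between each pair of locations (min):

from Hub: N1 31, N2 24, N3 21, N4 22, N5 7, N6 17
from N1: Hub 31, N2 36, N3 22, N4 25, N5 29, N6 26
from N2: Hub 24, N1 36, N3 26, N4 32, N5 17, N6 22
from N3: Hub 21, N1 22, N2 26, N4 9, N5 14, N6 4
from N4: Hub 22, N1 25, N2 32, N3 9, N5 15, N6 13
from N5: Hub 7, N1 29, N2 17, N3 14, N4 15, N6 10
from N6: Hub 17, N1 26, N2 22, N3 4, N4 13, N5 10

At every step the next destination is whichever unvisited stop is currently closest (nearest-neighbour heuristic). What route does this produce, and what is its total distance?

From Hub: distances to unvisited — N5=7, N6=17, N3=21, N4=22, N2=24, N1=31. Nearest is N5 (7).
From N5: distances to unvisited — N6=10, N3=14, N4=15, N2=17, N1=29. Nearest is N6 (10).
From N6: distances to unvisited — N3=4, N4=13, N2=22, N1=26. Nearest is N3 (4).
From N3: distances to unvisited — N4=9, N1=22, N2=26. Nearest is N4 (9).
From N4: distances to unvisited — N1=25, N2=32. Nearest is N1 (25).
From N1: distances to unvisited — N2=36. Nearest is N2 (36).
Return N2→Hub: 24.
Total = 7 + 10 + 4 + 9 + 25 + 36 + 24 = 115.

Nearest-neighbour total = 115 min; route Hub → N5 → N6 → N3 → N4 → N1 → N2 → Hub.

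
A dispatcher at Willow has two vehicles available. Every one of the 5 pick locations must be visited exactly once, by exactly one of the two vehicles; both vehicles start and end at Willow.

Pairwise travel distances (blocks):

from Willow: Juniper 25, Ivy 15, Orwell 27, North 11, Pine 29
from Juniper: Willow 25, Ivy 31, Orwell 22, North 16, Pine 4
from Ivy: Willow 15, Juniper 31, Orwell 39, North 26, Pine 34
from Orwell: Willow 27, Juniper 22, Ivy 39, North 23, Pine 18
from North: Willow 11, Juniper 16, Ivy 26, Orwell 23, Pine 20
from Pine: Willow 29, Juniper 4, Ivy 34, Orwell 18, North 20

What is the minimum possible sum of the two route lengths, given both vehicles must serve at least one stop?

Minimum combined distance: 106 blocks.

Try each way of splitting the stops between the two vehicles (each non-empty) and, for each split, find the best tour for each vehicle:
  {Juniper} + {Ivy, Orwell, North, Pine}: 50 + 101 = 151
  {Ivy} + {Juniper, Orwell, North, Pine}: 30 + 76 = 106
  {Juniper, Ivy} + {Orwell, North, Pine}: 71 + 76 = 147
  {Orwell} + {Juniper, Ivy, North, Pine}: 54 + 80 = 134
  {Juniper, Orwell} + {Ivy, North, Pine}: 74 + 80 = 154
  {Ivy, Orwell} + {Juniper, North, Pine}: 81 + 60 = 141
  … (15 splits in total)
Best: vehicle 1 Willow → Ivy → Willow = 30; vehicle 2 Willow → Orwell → Pine → Juniper → North → Willow = 76; combined 106.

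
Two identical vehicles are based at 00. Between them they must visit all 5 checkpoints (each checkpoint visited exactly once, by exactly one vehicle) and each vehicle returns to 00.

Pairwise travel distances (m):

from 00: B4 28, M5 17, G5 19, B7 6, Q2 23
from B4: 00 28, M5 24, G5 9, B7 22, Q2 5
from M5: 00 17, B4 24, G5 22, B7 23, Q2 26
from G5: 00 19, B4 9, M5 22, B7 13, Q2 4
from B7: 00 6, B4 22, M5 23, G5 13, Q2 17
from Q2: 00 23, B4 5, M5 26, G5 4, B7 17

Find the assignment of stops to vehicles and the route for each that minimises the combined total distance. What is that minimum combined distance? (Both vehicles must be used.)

81 m — the smallest possible combined total.

There are 2^4 − 1 = 15 ways to divide the 5 stops into two non-empty groups. For each, the best each vehicle can do is its own shortest tour through its group:
  {B4} + {M5, G5, B7, Q2}: 56 + 66 = 122
  {M5} + {B4, G5, B7, Q2}: 34 + 56 = 90
  {B4, M5} + {G5, B7, Q2}: 69 + 46 = 115
  {G5} + {B4, M5, B7, Q2}: 38 + 69 = 107
  {B4, G5} + {M5, B7, Q2}: 56 + 66 = 122
  {M5, G5} + {B4, B7, Q2}: 58 + 56 = 114
  … (15 splits in total)
  {B7} + {B4, M5, G5, Q2}: 12 + 69 = 81  ← best
Best: vehicle 1 00 → B7 → 00 = 12; vehicle 2 00 → M5 → B4 → Q2 → G5 → 00 = 69; combined 81.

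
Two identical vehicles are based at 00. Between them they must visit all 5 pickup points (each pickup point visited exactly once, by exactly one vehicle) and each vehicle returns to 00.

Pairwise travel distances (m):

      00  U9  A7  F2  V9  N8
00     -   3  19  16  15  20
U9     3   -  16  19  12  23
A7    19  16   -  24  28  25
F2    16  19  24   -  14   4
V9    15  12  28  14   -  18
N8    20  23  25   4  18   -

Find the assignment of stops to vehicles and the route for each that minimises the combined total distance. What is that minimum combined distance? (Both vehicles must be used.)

Check every non-empty split of the stops between the two vehicles; for each half take its own optimal tour:
  {U9} + {A7, F2, V9, N8}: 6 + 77 = 83
  {A7} + {U9, F2, V9, N8}: 38 + 53 = 91
  {U9, A7} + {F2, V9, N8}: 38 + 53 = 91
  {F2} + {U9, A7, V9, N8}: 32 + 77 = 109
  {U9, F2} + {A7, V9, N8}: 38 + 77 = 115
  {A7, F2} + {U9, V9, N8}: 59 + 53 = 112
  … (15 splits in total)
Best: vehicle 1 00 → U9 → 00 = 6; vehicle 2 00 → A7 → N8 → F2 → V9 → 00 = 77; combined 83.

Minimum combined distance: 83 m.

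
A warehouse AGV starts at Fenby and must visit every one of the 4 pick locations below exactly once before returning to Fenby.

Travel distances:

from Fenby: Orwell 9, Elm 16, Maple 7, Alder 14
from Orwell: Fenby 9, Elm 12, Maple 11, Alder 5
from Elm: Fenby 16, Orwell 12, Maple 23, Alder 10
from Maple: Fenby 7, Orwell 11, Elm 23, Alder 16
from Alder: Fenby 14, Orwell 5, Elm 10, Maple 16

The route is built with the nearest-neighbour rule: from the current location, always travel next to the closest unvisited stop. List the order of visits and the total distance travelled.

49 along Fenby → Maple → Orwell → Alder → Elm → Fenby.

At Fenby the remaining stops are Maple 7, Orwell 9, Alder 14, Elm 16; go to Maple.
At Maple the remaining stops are Orwell 11, Alder 16, Elm 23; go to Orwell.
At Orwell the remaining stops are Alder 5, Elm 12; go to Alder.
At Alder the remaining stops are Elm 10; go to Elm.
Return Elm→Fenby: 16.
Total = 7 + 11 + 5 + 10 + 16 = 49.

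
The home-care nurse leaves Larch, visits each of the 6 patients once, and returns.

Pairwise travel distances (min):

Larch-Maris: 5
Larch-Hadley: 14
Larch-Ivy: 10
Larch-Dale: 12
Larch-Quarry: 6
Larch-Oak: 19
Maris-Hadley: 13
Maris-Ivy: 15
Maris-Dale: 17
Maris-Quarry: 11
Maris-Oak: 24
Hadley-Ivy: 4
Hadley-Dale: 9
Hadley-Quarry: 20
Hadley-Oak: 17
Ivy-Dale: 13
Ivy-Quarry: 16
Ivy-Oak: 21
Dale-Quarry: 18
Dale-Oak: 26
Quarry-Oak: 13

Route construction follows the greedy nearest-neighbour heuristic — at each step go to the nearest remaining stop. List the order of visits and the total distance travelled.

Total distance 75 min via the nearest-neighbour route Larch → Maris → Quarry → Oak → Hadley → Ivy → Dale → Larch.

Larch → [Maris:5 / Quarry:6 / Ivy:10 / Dale:12 / Hadley:14 / Oak:19] → Maris (5)
Maris → [Quarry:11 / Hadley:13 / Ivy:15 / Dale:17 / Oak:24] → Quarry (11)
Quarry → [Oak:13 / Ivy:16 / Dale:18 / Hadley:20] → Oak (13)
Oak → [Hadley:17 / Ivy:21 / Dale:26] → Hadley (17)
Hadley → [Ivy:4 / Dale:9] → Ivy (4)
Ivy → [Dale:13] → Dale (13)
Return Dale→Larch: 12.
Total = 5 + 11 + 13 + 17 + 4 + 13 + 12 = 75.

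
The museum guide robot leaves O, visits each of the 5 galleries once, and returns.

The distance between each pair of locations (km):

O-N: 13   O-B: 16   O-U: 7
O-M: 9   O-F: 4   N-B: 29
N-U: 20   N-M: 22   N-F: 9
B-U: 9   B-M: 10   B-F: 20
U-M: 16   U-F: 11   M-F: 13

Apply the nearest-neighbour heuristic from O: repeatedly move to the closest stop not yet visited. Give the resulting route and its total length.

Nearest-neighbour total = 61 km; route O → F → N → U → B → M → O.

At O the remaining stops are F 4, U 7, M 9, N 13, B 16; go to F.
At F the remaining stops are N 9, U 11, M 13, B 20; go to N.
At N the remaining stops are U 20, M 22, B 29; go to U.
At U the remaining stops are B 9, M 16; go to B.
At B the remaining stops are M 10; go to M.
Return M→O: 9.
Total = 4 + 9 + 20 + 9 + 10 + 9 = 61.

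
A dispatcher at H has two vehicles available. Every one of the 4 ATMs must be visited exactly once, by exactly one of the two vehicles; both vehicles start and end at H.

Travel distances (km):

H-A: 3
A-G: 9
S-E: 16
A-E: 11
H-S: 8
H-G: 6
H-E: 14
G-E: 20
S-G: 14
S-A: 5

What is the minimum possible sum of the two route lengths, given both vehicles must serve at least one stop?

50 km — the smallest possible combined total.

Check every non-empty split of the stops between the two vehicles; for each half take its own optimal tour:
  {S} + {A, G, E}: 16 + 40 = 56
  {A} + {S, G, E}: 6 + 50 = 56
  {S, A} + {G, E}: 16 + 40 = 56
  {G} + {S, A, E}: 12 + 38 = 50
  {S, G} + {A, E}: 28 + 28 = 56
  {A, G} + {S, E}: 18 + 38 = 56
  … (7 splits in total)
Best: vehicle 1 H → G → H = 12; vehicle 2 H → S → A → E → H = 38; combined 50.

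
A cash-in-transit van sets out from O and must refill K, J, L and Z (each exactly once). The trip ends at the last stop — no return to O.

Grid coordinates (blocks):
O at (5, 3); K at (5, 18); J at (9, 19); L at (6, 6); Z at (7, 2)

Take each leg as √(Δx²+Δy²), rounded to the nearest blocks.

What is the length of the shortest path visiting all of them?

Shortest open route: 22 blocks.

There are 4! = 24 possible orderings.
O → K → J → L → Z: 15+4+13+4 = 36
O → K → J → Z → L: 15+4+17+4 = 40
O → K → L → J → Z: 15+12+13+17 = 57
O → K → L → Z → J: 15+12+4+17 = 48
O → K → Z → J → L: 15+16+17+13 = 61
O → K → Z → L → J: 15+16+4+13 = 48
O → J → K → L → Z: 16+4+12+4 = 36
O → J → K → Z → L: 16+4+16+4 = 40
O → J → L → K → Z: 16+13+12+16 = 57
O → J → L → Z → K: 16+13+4+16 = 49
O → J → Z → K → L: 16+17+16+12 = 61
O → J → Z → L → K: 16+17+4+12 = 49
O → L → K → J → Z: 3+12+4+17 = 36
O → L → K → Z → J: 3+12+16+17 = 48
… (10 more)
O → Z → L → K → J: 2+4+12+4 = 22  ← best
The minimum is 22.
One shortest path: O → Z → L → K → J.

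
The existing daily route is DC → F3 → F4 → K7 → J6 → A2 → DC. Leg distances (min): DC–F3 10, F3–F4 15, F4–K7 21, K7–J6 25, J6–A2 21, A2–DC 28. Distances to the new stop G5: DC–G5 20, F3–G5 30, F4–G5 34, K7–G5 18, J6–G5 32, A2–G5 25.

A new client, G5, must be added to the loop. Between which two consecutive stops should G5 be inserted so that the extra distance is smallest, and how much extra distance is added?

Insertion cost between consecutive stops i–j is d(i,G5) + d(G5,j) − d(i,j):
  between DC and F3: 20 + 30 − 10 = 40
  between F3 and F4: 30 + 34 − 15 = 49
  between F4 and K7: 34 + 18 − 21 = 31
  between K7 and J6: 18 + 32 − 25 = 25
  between J6 and A2: 32 + 25 − 21 = 36
  between A2 and DC: 25 + 20 − 28 = 17
Cheapest insertion is between A2 and DC, adding 17.
New total = 120 + 17 = 137.

+17 min — insert G5 between A2 and DC.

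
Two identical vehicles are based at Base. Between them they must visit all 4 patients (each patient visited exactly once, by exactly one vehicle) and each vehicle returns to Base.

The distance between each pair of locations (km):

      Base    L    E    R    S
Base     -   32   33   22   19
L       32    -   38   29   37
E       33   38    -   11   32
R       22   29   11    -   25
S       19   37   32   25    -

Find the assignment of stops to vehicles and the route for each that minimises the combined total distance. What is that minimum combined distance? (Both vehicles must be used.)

Try each way of splitting the stops between the two vehicles (each non-empty) and, for each split, find the best tour for each vehicle:
  {L} + {E, R, S}: 64 + 84 = 148
  {E} + {L, R, S}: 66 + 105 = 171
  {L, E} + {R, S}: 103 + 66 = 169
  {R} + {L, E, S}: 44 + 121 = 165
  {L, R} + {E, S}: 83 + 84 = 167
  {E, R} + {L, S}: 66 + 88 = 154
  … (7 splits in total)
  {L, E, R} + {S}: 103 + 38 = 141  ← best
Best: vehicle 1 Base → L → E → R → Base = 103; vehicle 2 Base → S → Base = 38; combined 141.

141 km — the smallest possible combined total.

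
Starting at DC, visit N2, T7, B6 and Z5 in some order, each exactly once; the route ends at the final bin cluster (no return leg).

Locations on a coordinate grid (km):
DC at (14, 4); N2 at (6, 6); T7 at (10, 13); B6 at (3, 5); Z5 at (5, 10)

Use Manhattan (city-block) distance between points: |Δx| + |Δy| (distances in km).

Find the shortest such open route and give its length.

There are 4! = 24 possible orderings.
DC → N2 → T7 → B6 → Z5: 10+11+15+7 = 43
DC → N2 → T7 → Z5 → B6: 10+11+8+7 = 36
DC → N2 → B6 → T7 → Z5: 10+4+15+8 = 37
DC → N2 → B6 → Z5 → T7: 10+4+7+8 = 29
DC → N2 → Z5 → T7 → B6: 10+5+8+15 = 38
DC → N2 → Z5 → B6 → T7: 10+5+7+15 = 37
DC → T7 → N2 → B6 → Z5: 13+11+4+7 = 35
DC → T7 → N2 → Z5 → B6: 13+11+5+7 = 36
DC → T7 → B6 → N2 → Z5: 13+15+4+5 = 37
DC → T7 → B6 → Z5 → N2: 13+15+7+5 = 40
DC → T7 → Z5 → N2 → B6: 13+8+5+4 = 30
DC → T7 → Z5 → B6 → N2: 13+8+7+4 = 32
DC → B6 → N2 → T7 → Z5: 12+4+11+8 = 35
DC → B6 → N2 → Z5 → T7: 12+4+5+8 = 29
… (10 more)
The minimum is 29.
One shortest path: DC → N2 → B6 → Z5 → T7.

Minimum one-way distance = 29 km.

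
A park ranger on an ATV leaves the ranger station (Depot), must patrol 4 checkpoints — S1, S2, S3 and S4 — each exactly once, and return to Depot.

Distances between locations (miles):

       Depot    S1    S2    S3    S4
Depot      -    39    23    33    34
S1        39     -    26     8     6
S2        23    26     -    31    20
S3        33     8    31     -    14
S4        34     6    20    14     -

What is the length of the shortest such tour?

90 miles — the shortest possible round trip.

Depot → S1 → S2 → S3 → S4 → Depot: 39+26+31+14+34 = 144
Depot → S1 → S2 → S4 → S3 → Depot: 39+26+20+14+33 = 132
Depot → S1 → S3 → S2 → S4 → Depot: 39+8+31+20+34 = 132
Depot → S1 → S3 → S4 → S2 → Depot: 39+8+14+20+23 = 104
Depot → S1 → S4 → S2 → S3 → Depot: 39+6+20+31+33 = 129
Depot → S1 → S4 → S3 → S2 → Depot: 39+6+14+31+23 = 113
Depot → S2 → S1 → S3 → S4 → Depot: 23+26+8+14+34 = 105
Depot → S2 → S1 → S4 → S3 → Depot: 23+26+6+14+33 = 102
Depot → S2 → S3 → S1 → S4 → Depot: 23+31+8+6+34 = 102
Depot → S2 → S4 → S1 → S3 → Depot: 23+20+6+8+33 = 90
Depot → S3 → S1 → S2 → S4 → Depot: 33+8+26+20+34 = 121
Depot → S3 → S2 → S1 → S4 → Depot: 33+31+26+6+34 = 130
The minimum is 90.
One optimal route: Depot → S2 → S4 → S1 → S3 → Depot (or its reverse).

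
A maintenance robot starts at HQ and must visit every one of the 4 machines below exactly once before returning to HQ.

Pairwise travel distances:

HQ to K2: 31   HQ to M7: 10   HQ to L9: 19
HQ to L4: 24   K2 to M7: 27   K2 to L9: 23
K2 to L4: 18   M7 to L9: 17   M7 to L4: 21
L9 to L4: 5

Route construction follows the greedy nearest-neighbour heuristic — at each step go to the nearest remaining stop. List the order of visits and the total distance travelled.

At HQ the remaining stops are M7 10, L9 19, L4 24, K2 31; go to M7.
At M7 the remaining stops are L9 17, L4 21, K2 27; go to L9.
At L9 the remaining stops are L4 5, K2 23; go to L4.
At L4 the remaining stops are K2 18; go to K2.
Return K2→HQ: 31.
Total = 10 + 17 + 5 + 18 + 31 = 81.

Total distance 81 via the nearest-neighbour route HQ → M7 → L9 → L4 → K2 → HQ.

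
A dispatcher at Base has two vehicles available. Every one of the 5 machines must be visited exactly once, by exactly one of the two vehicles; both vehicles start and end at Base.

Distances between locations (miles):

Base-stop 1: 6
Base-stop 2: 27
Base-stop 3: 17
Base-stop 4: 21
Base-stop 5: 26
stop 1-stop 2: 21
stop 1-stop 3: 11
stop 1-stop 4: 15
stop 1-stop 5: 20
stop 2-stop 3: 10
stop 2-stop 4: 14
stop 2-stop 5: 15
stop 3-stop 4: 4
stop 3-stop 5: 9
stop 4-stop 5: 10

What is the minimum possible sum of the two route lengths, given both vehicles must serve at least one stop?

85 miles — the smallest possible combined total.

Check every non-empty split of the stops between the two vehicles; for each half take its own optimal tour:
  {stop 1} + {stop 2, stop 3, stop 4, stop 5}: 12 + 73 = 85
  {stop 2} + {stop 1, stop 3, stop 4, stop 5}: 54 + 57 = 111
  {stop 1, stop 2} + {stop 3, stop 4, stop 5}: 54 + 57 = 111
  {stop 3} + {stop 1, stop 2, stop 4, stop 5}: 34 + 73 = 107
  {stop 1, stop 3} + {stop 2, stop 4, stop 5}: 34 + 73 = 107
  {stop 2, stop 3} + {stop 1, stop 4, stop 5}: 54 + 57 = 111
  … (15 splits in total)
Best: vehicle 1 Base → stop 1 → Base = 12; vehicle 2 Base → stop 2 → stop 5 → stop 4 → stop 3 → Base = 73; combined 85.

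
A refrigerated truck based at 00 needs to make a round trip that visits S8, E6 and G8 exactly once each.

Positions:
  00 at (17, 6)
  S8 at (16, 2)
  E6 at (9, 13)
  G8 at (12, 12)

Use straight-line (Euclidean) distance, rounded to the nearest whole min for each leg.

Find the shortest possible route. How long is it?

28 min — the shortest possible round trip.

With 3 stops there are 3!/2 = 3 distinct round trips (a route and its reverse cost the same).
00-S8-E6-G8-00: 4+13+3+8 = 28
00-S8-G8-E6-00: 4+11+3+11 = 29
00-E6-S8-G8-00: 11+13+11+8 = 43
The minimum is 28.
One optimal route: 00 → S8 → E6 → G8 → 00 (or its reverse).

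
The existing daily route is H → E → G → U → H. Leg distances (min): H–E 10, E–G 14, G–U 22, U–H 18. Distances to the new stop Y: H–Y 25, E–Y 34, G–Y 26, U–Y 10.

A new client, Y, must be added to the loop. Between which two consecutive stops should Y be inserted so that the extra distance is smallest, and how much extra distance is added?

Adding 14 min by placing Y on the G–U leg.

Insertion cost between consecutive stops i–j is d(i,Y) + d(Y,j) − d(i,j):
  between H and E: 25 + 34 − 10 = 49
  between E and G: 34 + 26 − 14 = 46
  between G and U: 26 + 10 − 22 = 14
  between U and H: 10 + 25 − 18 = 17
Cheapest insertion is between G and U, adding 14.
New total = 64 + 14 = 78.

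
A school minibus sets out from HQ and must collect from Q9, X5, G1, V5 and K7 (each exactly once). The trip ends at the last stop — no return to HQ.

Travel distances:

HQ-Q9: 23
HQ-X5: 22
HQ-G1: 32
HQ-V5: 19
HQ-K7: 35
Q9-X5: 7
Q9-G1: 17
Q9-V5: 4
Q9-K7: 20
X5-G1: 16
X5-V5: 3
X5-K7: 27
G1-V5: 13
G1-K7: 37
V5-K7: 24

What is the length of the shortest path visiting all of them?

There are 5! = 120 possible orderings.
HQ - Q9 - X5 - G1 - V5 - K7: 23+7+16+13+24 = 83
HQ - Q9 - X5 - G1 - K7 - V5: 23+7+16+37+24 = 107
HQ - Q9 - X5 - V5 - G1 - K7: 23+7+3+13+37 = 83
HQ - Q9 - X5 - V5 - K7 - G1: 23+7+3+24+37 = 94
HQ - Q9 - X5 - K7 - G1 - V5: 23+7+27+37+13 = 107
HQ - Q9 - X5 - K7 - V5 - G1: 23+7+27+24+13 = 94
HQ - Q9 - G1 - X5 - V5 - K7: 23+17+16+3+24 = 83
HQ - Q9 - G1 - X5 - K7 - V5: 23+17+16+27+24 = 107
HQ - Q9 - G1 - V5 - X5 - K7: 23+17+13+3+27 = 83
HQ - Q9 - G1 - V5 - K7 - X5: 23+17+13+24+27 = 104
HQ - Q9 - G1 - K7 - X5 - V5: 23+17+37+27+3 = 107
HQ - Q9 - G1 - K7 - V5 - X5: 23+17+37+24+3 = 104
HQ - Q9 - V5 - X5 - G1 - K7: 23+4+3+16+37 = 83
HQ - Q9 - V5 - X5 - K7 - G1: 23+4+3+27+37 = 94
… (106 more)
HQ - X5 - G1 - V5 - Q9 - K7: 22+16+13+4+20 = 75  ← best
The minimum is 75.
One shortest path: HQ → X5 → G1 → V5 → Q9 → K7.

Shortest open route: 75.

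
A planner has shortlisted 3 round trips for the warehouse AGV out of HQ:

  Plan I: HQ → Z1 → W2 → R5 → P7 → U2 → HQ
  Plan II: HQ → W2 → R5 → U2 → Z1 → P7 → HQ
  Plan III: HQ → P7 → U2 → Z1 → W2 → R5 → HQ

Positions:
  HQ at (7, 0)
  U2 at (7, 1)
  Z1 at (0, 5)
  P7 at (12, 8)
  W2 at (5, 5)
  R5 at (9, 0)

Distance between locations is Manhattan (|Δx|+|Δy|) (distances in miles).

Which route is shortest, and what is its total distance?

Plan I: 12 + 5 + 9 + 11 + 12 + 1 = 50
Plan II: 7 + 9 + 3 + 11 + 15 + 13 = 58
Plan III: 13 + 12 + 11 + 5 + 9 + 2 = 52

Shortest is Plan I, total 50 miles.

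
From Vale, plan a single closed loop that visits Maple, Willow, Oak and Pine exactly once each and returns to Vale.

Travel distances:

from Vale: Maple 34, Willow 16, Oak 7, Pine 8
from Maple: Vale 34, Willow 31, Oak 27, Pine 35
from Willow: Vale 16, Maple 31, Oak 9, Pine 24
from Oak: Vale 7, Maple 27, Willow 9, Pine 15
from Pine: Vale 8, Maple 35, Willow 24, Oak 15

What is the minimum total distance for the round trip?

With 4 stops there are 4!/2 = 12 distinct round trips (a route and its reverse cost the same).
Vale→Maple→Willow→Oak→Pine→Vale: 34+31+9+15+8 = 97
Vale→Maple→Willow→Pine→Oak→Vale: 34+31+24+15+7 = 111
Vale→Maple→Oak→Willow→Pine→Vale: 34+27+9+24+8 = 102
Vale→Maple→Oak→Pine→Willow→Vale: 34+27+15+24+16 = 116
Vale→Maple→Pine→Willow→Oak→Vale: 34+35+24+9+7 = 109
Vale→Maple→Pine→Oak→Willow→Vale: 34+35+15+9+16 = 109
Vale→Willow→Maple→Oak→Pine→Vale: 16+31+27+15+8 = 97
Vale→Willow→Maple→Pine→Oak→Vale: 16+31+35+15+7 = 104
Vale→Willow→Oak→Maple→Pine→Vale: 16+9+27+35+8 = 95
Vale→Willow→Pine→Maple→Oak→Vale: 16+24+35+27+7 = 109
Vale→Oak→Maple→Willow→Pine→Vale: 7+27+31+24+8 = 97
Vale→Oak→Willow→Maple→Pine→Vale: 7+9+31+35+8 = 90
The minimum is 90.
One optimal route: Vale → Oak → Willow → Maple → Pine → Vale (or its reverse).

Minimum total distance: 90.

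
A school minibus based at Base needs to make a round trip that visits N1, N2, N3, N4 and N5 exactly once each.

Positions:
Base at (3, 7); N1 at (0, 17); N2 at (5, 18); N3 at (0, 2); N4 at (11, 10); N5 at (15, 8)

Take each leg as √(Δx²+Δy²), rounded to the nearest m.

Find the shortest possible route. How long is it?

Shortest round trip = 51 m.

Base-N1-N2-N3-N4-N5-Base: 10+5+17+14+4+12 = 62
Base-N1-N2-N3-N5-N4-Base: 10+5+17+16+4+9 = 61
Base-N1-N2-N4-N3-N5-Base: 10+5+10+14+16+12 = 67
Base-N1-N2-N4-N5-N3-Base: 10+5+10+4+16+6 = 51
Base-N1-N2-N5-N3-N4-Base: 10+5+14+16+14+9 = 68
Base-N1-N2-N5-N4-N3-Base: 10+5+14+4+14+6 = 53
Base-N1-N3-N2-N4-N5-Base: 10+15+17+10+4+12 = 68
Base-N1-N3-N2-N5-N4-Base: 10+15+17+14+4+9 = 69
Base-N1-N3-N4-N2-N5-Base: 10+15+14+10+14+12 = 75
Base-N1-N3-N4-N5-N2-Base: 10+15+14+4+14+11 = 68
Base-N1-N3-N5-N2-N4-Base: 10+15+16+14+10+9 = 74
Base-N1-N3-N5-N4-N2-Base: 10+15+16+4+10+11 = 66
Base-N1-N4-N2-N3-N5-Base: 10+13+10+17+16+12 = 78
Base-N1-N4-N2-N5-N3-Base: 10+13+10+14+16+6 = 69
… (46 more)
The minimum is 51.
One optimal route: Base → N1 → N2 → N4 → N5 → N3 → Base (or its reverse).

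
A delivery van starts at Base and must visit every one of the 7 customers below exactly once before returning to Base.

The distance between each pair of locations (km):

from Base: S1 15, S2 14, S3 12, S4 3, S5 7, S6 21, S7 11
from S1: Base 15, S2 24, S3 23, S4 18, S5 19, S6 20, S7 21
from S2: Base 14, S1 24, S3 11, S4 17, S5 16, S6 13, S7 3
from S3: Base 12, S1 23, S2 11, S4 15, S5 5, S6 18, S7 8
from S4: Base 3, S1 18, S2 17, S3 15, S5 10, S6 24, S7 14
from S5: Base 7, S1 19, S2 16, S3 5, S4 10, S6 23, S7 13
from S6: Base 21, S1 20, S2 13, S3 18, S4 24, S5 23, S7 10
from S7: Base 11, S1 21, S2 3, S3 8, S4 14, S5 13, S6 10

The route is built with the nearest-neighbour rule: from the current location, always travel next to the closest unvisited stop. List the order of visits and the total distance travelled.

Total distance 77 km via the nearest-neighbour route Base → S4 → S5 → S3 → S7 → S2 → S6 → S1 → Base.

Base → [S4:3 / S5:7 / S7:11 / S3:12 / S2:14 / S1:15 / S6:21] → S4 (3)
S4 → [S5:10 / S7:14 / S3:15 / S2:17 / S1:18 / S6:24] → S5 (10)
S5 → [S3:5 / S7:13 / S2:16 / S1:19 / S6:23] → S3 (5)
S3 → [S7:8 / S2:11 / S6:18 / S1:23] → S7 (8)
S7 → [S2:3 / S6:10 / S1:21] → S2 (3)
S2 → [S6:13 / S1:24] → S6 (13)
S6 → [S1:20] → S1 (20)
Return S1→Base: 15.
Total = 3 + 10 + 5 + 8 + 3 + 13 + 20 + 15 = 77.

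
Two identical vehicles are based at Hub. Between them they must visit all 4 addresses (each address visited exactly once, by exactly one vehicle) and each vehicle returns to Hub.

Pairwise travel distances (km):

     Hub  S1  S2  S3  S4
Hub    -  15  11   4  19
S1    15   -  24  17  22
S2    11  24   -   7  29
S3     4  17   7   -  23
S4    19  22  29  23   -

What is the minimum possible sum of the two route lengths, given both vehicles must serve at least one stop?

78 km — the smallest possible combined total.

Try each way of splitting the stops between the two vehicles (each non-empty) and, for each split, find the best tour for each vehicle:
  {S1} + {S2, S3, S4}: 30 + 59 = 89
  {S2} + {S1, S3, S4}: 22 + 62 = 84
  {S1, S2} + {S3, S4}: 50 + 46 = 96
  {S3} + {S1, S2, S4}: 8 + 76 = 84
  {S1, S3} + {S2, S4}: 36 + 59 = 95
  {S2, S3} + {S1, S4}: 22 + 56 = 78
  … (7 splits in total)
Best: vehicle 1 Hub → S2 → S3 → Hub = 22; vehicle 2 Hub → S1 → S4 → Hub = 56; combined 78.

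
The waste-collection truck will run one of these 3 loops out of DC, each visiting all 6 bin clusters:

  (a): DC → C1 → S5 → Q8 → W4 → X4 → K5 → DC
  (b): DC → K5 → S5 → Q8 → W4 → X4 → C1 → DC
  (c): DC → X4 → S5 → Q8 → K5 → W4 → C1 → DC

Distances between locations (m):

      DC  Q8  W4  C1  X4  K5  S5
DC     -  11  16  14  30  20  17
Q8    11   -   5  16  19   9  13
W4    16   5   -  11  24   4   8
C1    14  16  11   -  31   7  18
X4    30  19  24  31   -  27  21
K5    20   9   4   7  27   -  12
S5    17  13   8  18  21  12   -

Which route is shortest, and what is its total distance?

102 m — (c) is the shortest.

(a): 14 + 18 + 13 + 5 + 24 + 27 + 20 = 121
(b): 20 + 12 + 13 + 5 + 24 + 31 + 14 = 119
(c): 30 + 21 + 13 + 9 + 4 + 11 + 14 = 102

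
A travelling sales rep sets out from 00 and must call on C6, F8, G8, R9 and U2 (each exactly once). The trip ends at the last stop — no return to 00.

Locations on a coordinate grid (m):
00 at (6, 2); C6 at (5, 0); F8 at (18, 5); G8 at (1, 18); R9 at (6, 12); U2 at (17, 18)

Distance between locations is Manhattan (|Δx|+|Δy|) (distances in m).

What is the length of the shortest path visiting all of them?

There are 5! = 120 possible orderings.
00 → C6 → F8 → G8 → R9 → U2: 3+18+30+11+17 = 79
00 → C6 → F8 → G8 → U2 → R9: 3+18+30+16+17 = 84
00 → C6 → F8 → R9 → G8 → U2: 3+18+19+11+16 = 67
00 → C6 → F8 → R9 → U2 → G8: 3+18+19+17+16 = 73
00 → C6 → F8 → U2 → G8 → R9: 3+18+14+16+11 = 62
00 → C6 → F8 → U2 → R9 → G8: 3+18+14+17+11 = 63
00 → C6 → G8 → F8 → R9 → U2: 3+22+30+19+17 = 91
00 → C6 → G8 → F8 → U2 → R9: 3+22+30+14+17 = 86
00 → C6 → G8 → R9 → F8 → U2: 3+22+11+19+14 = 69
00 → C6 → G8 → R9 → U2 → F8: 3+22+11+17+14 = 67
00 → C6 → G8 → U2 → F8 → R9: 3+22+16+14+19 = 74
00 → C6 → G8 → U2 → R9 → F8: 3+22+16+17+19 = 77
00 → C6 → R9 → F8 → G8 → U2: 3+13+19+30+16 = 81
00 → C6 → R9 → F8 → U2 → G8: 3+13+19+14+16 = 65
… (106 more)
00 → C6 → R9 → G8 → U2 → F8: 3+13+11+16+14 = 57  ← best
The minimum is 57.
One shortest path: 00 → C6 → R9 → G8 → U2 → F8.

Shortest open route: 57 m.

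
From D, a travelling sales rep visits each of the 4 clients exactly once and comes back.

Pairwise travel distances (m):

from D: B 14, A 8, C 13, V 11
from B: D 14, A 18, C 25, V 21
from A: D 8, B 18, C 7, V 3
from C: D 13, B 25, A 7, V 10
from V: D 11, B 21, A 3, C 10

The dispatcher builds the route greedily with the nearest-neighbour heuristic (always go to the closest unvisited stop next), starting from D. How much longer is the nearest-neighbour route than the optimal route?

D: A=8, V=11, C=13, B=14 ⇒ A
A: V=3, C=7, B=18 ⇒ V
V: C=10, B=21 ⇒ C
C: B=25 ⇒ B
NN route D → A → V → C → B → D costs 60.
Optimal: D → B → A → V → C → D costs 58 (by enumerating all 12 distinct tours).
Excess = 60 − 58 = 2.

2 m longer than the optimal tour.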